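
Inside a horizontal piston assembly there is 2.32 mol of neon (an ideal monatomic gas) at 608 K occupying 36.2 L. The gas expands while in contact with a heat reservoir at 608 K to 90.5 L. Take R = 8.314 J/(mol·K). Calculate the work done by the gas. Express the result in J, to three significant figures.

Isothermal: W = nRT ln(V₂/V₁).
W = (2.32)(8.314)(608) × ln(90.5/36.2)
  = 11727 × 0.9163
W_by_gas = 10746 J.

W ≈ 10700 J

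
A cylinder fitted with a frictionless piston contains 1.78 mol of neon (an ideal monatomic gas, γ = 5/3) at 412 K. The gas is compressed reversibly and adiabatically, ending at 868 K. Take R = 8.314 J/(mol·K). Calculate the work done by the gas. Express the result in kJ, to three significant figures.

W ≈ -10.1 kJ

Adiabatic ⇒ Q = 0, so W_by = −ΔU = nCᵥ(T₁ − T₂).
Cᵥ = 3R/2 = 12.47 J/(mol·K).
W = (1.78)(12.47)(412 − 868) = -10122 J.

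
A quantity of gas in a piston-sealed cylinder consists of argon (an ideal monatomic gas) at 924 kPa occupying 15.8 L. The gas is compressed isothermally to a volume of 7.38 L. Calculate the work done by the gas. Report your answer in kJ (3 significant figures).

Isothermal: W = nRT ln(V₂/V₁) = P₁V₁ ln(V₂/V₁).
P₁V₁ = (924 kPa)(15.8 L) = 14599 J.
W = 14599 × ln(7.38/15.8) = 14599 × -0.7612
W_by_gas = -11113 J.

W ≈ -11.1 kJ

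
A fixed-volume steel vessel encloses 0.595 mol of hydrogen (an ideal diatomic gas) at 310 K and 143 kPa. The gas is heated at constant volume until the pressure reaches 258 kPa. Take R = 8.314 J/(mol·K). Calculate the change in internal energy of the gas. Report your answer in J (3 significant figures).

ΔU ≈ 3080 J

Constant volume ⇒ W = 0, so Q = ΔU = nCᵥΔT with Cᵥ = 5R/2 = 20.79 J/(mol·K).
At constant V, T₂/T₁ = P₂/P₁ ⇒ ΔT = T₁(P₂/P₁ − 1) = 310·(258/143 − 1) = 249.3 K.
ΔU = (0.595)(20.79)(249.3) = 3083 J.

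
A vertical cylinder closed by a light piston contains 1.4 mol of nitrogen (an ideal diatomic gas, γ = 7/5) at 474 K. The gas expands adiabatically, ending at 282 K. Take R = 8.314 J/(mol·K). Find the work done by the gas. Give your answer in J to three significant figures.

Adiabatic ⇒ Q = 0, so W_by = −ΔU = nCᵥ(T₁ − T₂).
Cᵥ = 5R/2 = 20.79 J/(mol·K).
W = (1.4)(20.79)(474 − 282) = 5587 J.

W ≈ 5590 J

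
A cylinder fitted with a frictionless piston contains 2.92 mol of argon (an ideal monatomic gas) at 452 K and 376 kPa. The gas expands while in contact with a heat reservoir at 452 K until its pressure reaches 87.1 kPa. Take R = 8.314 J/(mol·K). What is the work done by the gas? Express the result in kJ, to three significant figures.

Isothermal process: W = nRT ln(V₂/V₁) = nRT ln(P₁/P₂).
W = (2.92)(8.314)(452) × ln(376/87.1)
  = 10973 × ln(4.317) = 10973 × 1.463
W_by_gas = 16049 J.

W ≈ 16.0 kJ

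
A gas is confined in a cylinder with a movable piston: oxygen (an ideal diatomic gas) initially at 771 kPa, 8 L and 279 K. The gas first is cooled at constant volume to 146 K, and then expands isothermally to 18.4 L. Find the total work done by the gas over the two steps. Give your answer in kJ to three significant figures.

Step 1 (isochoric): W = 0 (constant volume).
After step 1: P = 403.5 kPa (V unchanged).
Step 2 (isothermal): W = P₁V₁ ln(V₂/V₁) = (3228) ln(18.4/8) = 2688 J.
W_total = 0 + 2688 = 2688 J.

W_total ≈ 2.69 kJ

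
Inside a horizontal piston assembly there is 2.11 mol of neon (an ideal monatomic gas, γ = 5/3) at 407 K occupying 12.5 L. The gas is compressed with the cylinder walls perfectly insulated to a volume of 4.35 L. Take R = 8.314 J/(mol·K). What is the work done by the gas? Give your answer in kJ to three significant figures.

W ≈ -10.9 kJ

Adiabatic: TV^(γ−1) = const with γ = 5/3.
T₂ = T₁ (V₁/V₂)^(γ−1) = 407 × (12.5/4.35)^0.667 = 407 × 2.021 = 822.6 K.
W_by = nCᵥ(T₁ − T₂) = (2.11)(12.47)(407 − 822.6) = -10937 J.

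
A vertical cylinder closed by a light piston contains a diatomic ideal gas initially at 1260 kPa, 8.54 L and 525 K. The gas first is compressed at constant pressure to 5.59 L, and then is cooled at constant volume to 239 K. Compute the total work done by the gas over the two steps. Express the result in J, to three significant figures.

W_total ≈ -3720 J

Step 1 (isobaric): W = PΔV = (1260 kPa)(5.59 − 8.54 L) = -3717 J.
Step 2 (isochoric): W = 0 (constant volume).
W_total = -3717 + 0 = -3717 J.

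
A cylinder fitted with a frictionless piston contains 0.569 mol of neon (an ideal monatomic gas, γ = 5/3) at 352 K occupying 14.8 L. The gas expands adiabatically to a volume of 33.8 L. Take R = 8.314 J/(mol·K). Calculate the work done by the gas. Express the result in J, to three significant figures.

Adiabatic: TV^(γ−1) = const with γ = 5/3.
T₂ = T₁ (V₁/V₂)^(γ−1) = 352 × (14.8/33.8)^0.667 = 352 × 0.5766 = 203 K.
W_by = nCᵥ(T₁ − T₂) = (0.569)(12.47)(352 − 203) = 1057 J.

W ≈ 1060 J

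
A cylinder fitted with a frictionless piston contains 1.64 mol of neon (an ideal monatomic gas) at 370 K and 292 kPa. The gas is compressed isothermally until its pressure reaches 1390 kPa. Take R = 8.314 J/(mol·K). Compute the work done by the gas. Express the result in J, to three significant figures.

W ≈ -7870 J

Isothermal process: W = nRT ln(V₂/V₁) = nRT ln(P₁/P₂).
W = (1.64)(8.314)(370) × ln(292/1390)
  = 5045 × ln(0.2101) = 5045 × -1.56
W_by_gas = -7872 J.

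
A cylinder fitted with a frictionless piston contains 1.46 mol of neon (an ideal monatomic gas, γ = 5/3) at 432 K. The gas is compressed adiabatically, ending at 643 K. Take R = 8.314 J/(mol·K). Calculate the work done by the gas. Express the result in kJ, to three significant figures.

Adiabatic ⇒ Q = 0, so W_by = −ΔU = nCᵥ(T₁ − T₂).
Cᵥ = 3R/2 = 12.47 J/(mol·K).
W = (1.46)(12.47)(432 − 643) = -3842 J.

W ≈ -3.84 kJ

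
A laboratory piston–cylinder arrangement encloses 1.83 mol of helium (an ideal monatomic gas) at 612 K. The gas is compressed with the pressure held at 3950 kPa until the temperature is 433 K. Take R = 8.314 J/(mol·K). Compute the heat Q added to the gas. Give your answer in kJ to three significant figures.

Isobaric: W = nRΔT = (1.83)(8.314)(-179) = -2723 J.
ΔU = nCᵥΔT with Cᵥ = 3R/2: ΔU = (1.83)(12.47)(-179) = -4085 J.
Q = ΔU + W = -4085 − 2723 = -6809 J.

Q ≈ -6.81 kJ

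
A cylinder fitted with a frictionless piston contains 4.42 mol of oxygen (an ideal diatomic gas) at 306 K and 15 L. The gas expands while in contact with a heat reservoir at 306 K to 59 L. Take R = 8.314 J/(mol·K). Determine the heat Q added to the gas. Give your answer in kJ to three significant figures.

Q ≈ 15.4 kJ

Isothermal ⇒ ΔU = 0, so Q = W = nRT ln(V₂/V₁).
Q = (4.42)(8.314)(306) ln(59/15) = 11245 × 1.369 = 15400 J.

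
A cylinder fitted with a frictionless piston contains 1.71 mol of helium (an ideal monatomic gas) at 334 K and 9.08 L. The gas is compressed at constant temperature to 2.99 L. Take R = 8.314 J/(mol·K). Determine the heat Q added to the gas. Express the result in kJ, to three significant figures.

Q ≈ -5.27 kJ

Isothermal ⇒ ΔU = 0, so Q = W = nRT ln(V₂/V₁).
Q = (1.71)(8.314)(334) ln(2.99/9.08) = 4748 × -1.111 = -5275 J.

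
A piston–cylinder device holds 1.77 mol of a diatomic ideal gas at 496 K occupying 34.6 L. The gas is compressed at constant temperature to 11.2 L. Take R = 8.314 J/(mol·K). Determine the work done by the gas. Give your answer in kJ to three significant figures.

W ≈ -8.23 kJ

Isothermal: W = nRT ln(V₂/V₁).
W = (1.77)(8.314)(496) × ln(11.2/34.6)
  = 7299 × -1.128
W_by_gas = -8233 J.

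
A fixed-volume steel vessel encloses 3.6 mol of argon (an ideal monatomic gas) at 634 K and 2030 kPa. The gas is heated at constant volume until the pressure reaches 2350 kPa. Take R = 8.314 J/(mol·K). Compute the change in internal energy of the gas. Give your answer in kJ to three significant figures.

ΔU ≈ 4.49 kJ

Constant volume ⇒ W = 0, so Q = ΔU = nCᵥΔT with Cᵥ = 3R/2 = 12.47 J/(mol·K).
At constant V, T₂/T₁ = P₂/P₁ ⇒ ΔT = T₁(P₂/P₁ − 1) = 634·(2350/2030 − 1) = 99.94 K.
ΔU = (3.6)(12.47)(99.94) = 4487 J.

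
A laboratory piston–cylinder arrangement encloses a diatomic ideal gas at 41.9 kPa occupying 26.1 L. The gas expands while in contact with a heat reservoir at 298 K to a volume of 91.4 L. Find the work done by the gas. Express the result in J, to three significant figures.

Isothermal: W = nRT ln(V₂/V₁) = P₁V₁ ln(V₂/V₁).
P₁V₁ = (41.9 kPa)(26.1 L) = 1094 J.
W = 1094 × ln(91.4/26.1) = 1094 × 1.253
W_by_gas = 1371 J.

W ≈ 1370 J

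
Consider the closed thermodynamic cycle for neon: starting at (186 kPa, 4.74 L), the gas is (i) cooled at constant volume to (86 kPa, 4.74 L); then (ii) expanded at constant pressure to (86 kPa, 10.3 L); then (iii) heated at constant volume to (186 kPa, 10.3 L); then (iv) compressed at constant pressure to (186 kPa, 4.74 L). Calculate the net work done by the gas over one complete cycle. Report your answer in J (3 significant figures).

Constant-volume legs do no work.
W(ii) = (86)(10.3 − 4.74) = 478.2 J; W(iv) = (186)(4.74 − 10.3) = -1034 J.
W_net = 478.2 − 1034 = -556 J (the counter-clockwise enclosed area).

W_net ≈ -556 J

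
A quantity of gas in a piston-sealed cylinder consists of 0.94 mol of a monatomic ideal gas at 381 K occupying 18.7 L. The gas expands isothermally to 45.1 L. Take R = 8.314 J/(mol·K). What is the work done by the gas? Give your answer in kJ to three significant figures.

Isothermal: W = nRT ln(V₂/V₁).
W = (0.94)(8.314)(381) × ln(45.1/18.7)
  = 2978 × 0.8804
W_by_gas = 2621 J.

W ≈ 2.62 kJ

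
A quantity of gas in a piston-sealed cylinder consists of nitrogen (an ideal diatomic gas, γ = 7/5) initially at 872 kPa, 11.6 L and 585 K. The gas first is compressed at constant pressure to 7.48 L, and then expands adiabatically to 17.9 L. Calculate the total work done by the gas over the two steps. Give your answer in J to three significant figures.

Step 1 (isobaric): W = PΔV = (872 kPa)(7.48 − 11.6 L) = -3593 J.
After step 1: P = 872 kPa, V = 7.48 L, T = 377.2 K.
Step 2 (adiabatic): W = (P₁V₁ − P₂V₂)/(γ−1) = (6523 − 4601)/0.4 = 4804 J.
W_total = -3593 + 4804 = 1212 J.

W_total ≈ 1210 J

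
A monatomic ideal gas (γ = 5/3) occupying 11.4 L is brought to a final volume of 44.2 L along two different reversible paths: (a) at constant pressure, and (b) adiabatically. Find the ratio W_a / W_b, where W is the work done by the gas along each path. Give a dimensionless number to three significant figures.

Path (a) isobaric: W = P₁(V₂ − V₁) → W_a/(P₁V₁) = 2.877.
Path (b) adiabatic: W = P₁V₁(1 − (V₁/V₂)^(γ−1))/(γ−1) → W_b/(P₁V₁) = 0.8922.
W_a / W_b = 2.877 / 0.8922 = 3.225.

W_a / W_b ≈ 3.22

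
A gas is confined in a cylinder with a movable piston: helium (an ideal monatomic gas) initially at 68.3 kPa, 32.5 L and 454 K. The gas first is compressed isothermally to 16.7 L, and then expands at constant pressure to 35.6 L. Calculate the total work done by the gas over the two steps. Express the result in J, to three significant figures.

W_total ≈ 1030 J

Step 1 (isothermal): W = P₁V₁ ln(V₂/V₁) = (2220) ln(16.7/32.5) = -1478 J.
After step 1: P = 132.9 kPa, V = 16.7 L, T = 454 K.
Step 2 (isobaric): W = PΔV = (132.9 kPa)(35.6 − 16.7 L) = 2512 J.
W_total = -1478 + 2512 = 1034 J.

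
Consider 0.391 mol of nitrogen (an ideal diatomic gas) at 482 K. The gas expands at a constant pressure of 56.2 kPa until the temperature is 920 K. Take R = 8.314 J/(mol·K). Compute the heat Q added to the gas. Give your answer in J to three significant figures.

Q ≈ 4980 J

Isobaric: W = nRΔT = (0.391)(8.314)(438) = 1424 J.
ΔU = nCᵥΔT with Cᵥ = 5R/2: ΔU = (0.391)(20.79)(438) = 3560 J.
Q = ΔU + W = 3560 + 1424 = 4983 J.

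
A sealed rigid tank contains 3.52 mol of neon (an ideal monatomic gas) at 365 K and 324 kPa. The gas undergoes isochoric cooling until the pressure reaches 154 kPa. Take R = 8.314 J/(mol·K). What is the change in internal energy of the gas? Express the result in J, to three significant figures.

Constant volume ⇒ W = 0, so Q = ΔU = nCᵥΔT with Cᵥ = 3R/2 = 12.47 J/(mol·K).
At constant V, T₂/T₁ = P₂/P₁ ⇒ ΔT = T₁(P₂/P₁ − 1) = 365·(154/324 − 1) = -191.5 K.
ΔU = (3.52)(12.47)(-191.5) = -8407 J.

ΔU ≈ -8410 J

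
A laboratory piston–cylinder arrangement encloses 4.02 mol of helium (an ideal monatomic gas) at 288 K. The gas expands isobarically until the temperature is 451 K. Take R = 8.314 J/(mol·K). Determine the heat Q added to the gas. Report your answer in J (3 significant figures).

Isobaric: W = nRΔT = (4.02)(8.314)(163) = 5448 J.
ΔU = nCᵥΔT with Cᵥ = 3R/2: ΔU = (4.02)(12.47)(163) = 8172 J.
Q = ΔU + W = 8172 + 5448 = 13620 J.

Q ≈ 13600 J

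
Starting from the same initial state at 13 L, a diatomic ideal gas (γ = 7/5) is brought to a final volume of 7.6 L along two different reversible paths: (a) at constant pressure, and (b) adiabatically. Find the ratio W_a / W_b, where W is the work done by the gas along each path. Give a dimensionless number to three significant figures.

Path (a) isobaric: W = P₁(V₂ − V₁) → W_a/(P₁V₁) = -0.4154.
Path (b) adiabatic: W = P₁V₁(1 − (V₁/V₂)^(γ−1))/(γ−1) → W_b/(P₁V₁) = -0.5988.
W_a / W_b = -0.4154 / -0.5988 = 0.6937.

W_a / W_b ≈ 0.694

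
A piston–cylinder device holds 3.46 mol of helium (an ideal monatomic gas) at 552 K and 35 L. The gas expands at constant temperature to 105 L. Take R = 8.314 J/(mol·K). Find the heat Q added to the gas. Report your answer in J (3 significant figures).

Q ≈ 17400 J

Isothermal ⇒ ΔU = 0, so Q = W = nRT ln(V₂/V₁).
Q = (3.46)(8.314)(552) ln(105/35) = 15879 × 1.099 = 17445 J.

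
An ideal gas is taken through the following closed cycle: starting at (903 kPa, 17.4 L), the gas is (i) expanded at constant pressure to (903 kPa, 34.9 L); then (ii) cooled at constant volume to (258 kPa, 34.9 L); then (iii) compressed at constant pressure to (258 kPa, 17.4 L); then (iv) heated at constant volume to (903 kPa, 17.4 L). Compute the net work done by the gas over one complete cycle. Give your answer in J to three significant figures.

Constant-volume legs do no work.
W(i) = (903)(34.9 − 17.4) = 15802 J; W(iii) = (258)(17.4 − 34.9) = -4515 J.
W_net = 15802 − 4515 = 11288 J (the clockwise enclosed area).

W_net ≈ 11300 J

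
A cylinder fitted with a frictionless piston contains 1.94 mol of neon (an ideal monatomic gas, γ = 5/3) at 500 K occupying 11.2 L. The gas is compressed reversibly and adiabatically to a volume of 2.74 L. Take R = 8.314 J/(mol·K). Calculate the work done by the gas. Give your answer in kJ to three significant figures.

W ≈ -18.8 kJ

Adiabatic: TV^(γ−1) = const with γ = 5/3.
T₂ = T₁ (V₁/V₂)^(γ−1) = 500 × (11.2/2.74)^0.667 = 500 × 2.556 = 1278 K.
W_by = nCᵥ(T₁ − T₂) = (1.94)(12.47)(500 − 1278) = -18829 J.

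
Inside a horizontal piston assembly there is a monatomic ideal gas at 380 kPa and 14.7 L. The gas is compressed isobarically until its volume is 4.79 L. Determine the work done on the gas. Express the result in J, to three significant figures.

Isobaric: W = P ΔV.
W = (380 kPa)(4.79 − 14.7 L) = (380)(-9.91) = -3766 J.
Work on gas = −W_by = 3766 J.

W ≈ 3770 J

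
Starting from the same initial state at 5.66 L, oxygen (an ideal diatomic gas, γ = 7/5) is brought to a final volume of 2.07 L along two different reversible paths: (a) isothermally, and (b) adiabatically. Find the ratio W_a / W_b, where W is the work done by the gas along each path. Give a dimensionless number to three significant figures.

W_a / W_b ≈ 0.812

Path (a) isothermal: W = P₁V₁ ln(V₂/V₁) → W_a/(P₁V₁) = -1.006.
Path (b) adiabatic: W = P₁V₁(1 − (V₁/V₂)^(γ−1))/(γ−1) → W_b/(P₁V₁) = -1.238.
W_a / W_b = -1.006 / -1.238 = 0.8123.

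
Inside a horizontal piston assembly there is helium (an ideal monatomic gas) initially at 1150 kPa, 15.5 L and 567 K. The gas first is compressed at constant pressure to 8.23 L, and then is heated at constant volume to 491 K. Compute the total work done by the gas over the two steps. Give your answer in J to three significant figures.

Step 1 (isobaric): W = PΔV = (1150 kPa)(8.23 − 15.5 L) = -8360 J.
Step 2 (isochoric): W = 0 (constant volume).
W_total = -8360 + 0 = -8360 J.

W_total ≈ -8360 J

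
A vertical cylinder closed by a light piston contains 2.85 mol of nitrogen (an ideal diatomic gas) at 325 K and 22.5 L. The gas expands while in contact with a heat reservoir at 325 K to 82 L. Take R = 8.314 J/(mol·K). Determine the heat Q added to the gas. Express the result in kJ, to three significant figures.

Isothermal ⇒ ΔU = 0, so Q = W = nRT ln(V₂/V₁).
Q = (2.85)(8.314)(325) ln(82/22.5) = 7701 × 1.293 = 9959 J.

Q ≈ 9.96 kJ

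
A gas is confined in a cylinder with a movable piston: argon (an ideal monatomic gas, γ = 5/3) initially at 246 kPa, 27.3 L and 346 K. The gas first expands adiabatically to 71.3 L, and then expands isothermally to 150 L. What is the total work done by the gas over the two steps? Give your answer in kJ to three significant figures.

W_total ≈ 7.40 kJ

Step 1 (adiabatic): W = (P₁V₁ − P₂V₂)/(γ−1) = (6716 − 3541)/0.667 = 4762 J.
After step 1: P = 49.67 kPa, V = 71.3 L, T = 182.4 K.
Step 2 (isothermal): W = P₁V₁ ln(V₂/V₁) = (3541) ln(150/71.3) = 2634 J.
W_total = 4762 + 2634 = 7396 J.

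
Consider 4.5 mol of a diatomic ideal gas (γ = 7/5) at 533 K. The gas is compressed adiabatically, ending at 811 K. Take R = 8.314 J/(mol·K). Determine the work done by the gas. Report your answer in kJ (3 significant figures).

Adiabatic ⇒ Q = 0, so W_by = −ΔU = nCᵥ(T₁ − T₂).
Cᵥ = 5R/2 = 20.79 J/(mol·K).
W = (4.5)(20.79)(533 − 811) = -26002 J.

W ≈ -26.0 kJ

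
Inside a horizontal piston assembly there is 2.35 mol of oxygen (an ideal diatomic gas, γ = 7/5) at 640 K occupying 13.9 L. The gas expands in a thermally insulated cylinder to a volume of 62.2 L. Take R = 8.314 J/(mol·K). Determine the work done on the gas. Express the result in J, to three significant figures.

Adiabatic: TV^(γ−1) = const with γ = 7/5.
T₂ = T₁ (V₁/V₂)^(γ−1) = 640 × (13.9/62.2)^0.4 = 640 × 0.5491 = 351.5 K.
W_by = nCᵥ(T₁ − T₂) = (2.35)(20.79)(640 − 351.5) = 14094 J.
Work on gas = −W_by = -14094 J.

W ≈ -14100 J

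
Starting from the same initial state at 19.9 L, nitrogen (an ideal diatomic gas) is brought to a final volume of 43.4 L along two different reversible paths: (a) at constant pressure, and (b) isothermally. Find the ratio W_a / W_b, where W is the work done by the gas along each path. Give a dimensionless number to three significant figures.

Path (a) isobaric: W = P₁(V₂ − V₁) → W_a/(P₁V₁) = 1.181.
Path (b) isothermal: W = P₁V₁ ln(V₂/V₁) → W_b/(P₁V₁) = 0.7797.
W_a / W_b = 1.181 / 0.7797 = 1.514.

W_a / W_b ≈ 1.51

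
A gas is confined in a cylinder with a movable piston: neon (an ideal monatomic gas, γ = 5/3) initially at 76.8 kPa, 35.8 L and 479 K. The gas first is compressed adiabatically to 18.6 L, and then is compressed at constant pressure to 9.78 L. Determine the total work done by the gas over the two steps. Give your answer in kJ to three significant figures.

W_total ≈ -4.27 kJ

Step 1 (adiabatic): W = (P₁V₁ − P₂V₂)/(γ−1) = (2749 − 4254)/0.667 = -2257 J.
After step 1: P = 228.7 kPa, V = 18.6 L, T = 741.2 K.
Step 2 (isobaric): W = PΔV = (228.7 kPa)(9.78 − 18.6 L) = -2017 J.
W_total = -2257 − 2017 = -4275 J.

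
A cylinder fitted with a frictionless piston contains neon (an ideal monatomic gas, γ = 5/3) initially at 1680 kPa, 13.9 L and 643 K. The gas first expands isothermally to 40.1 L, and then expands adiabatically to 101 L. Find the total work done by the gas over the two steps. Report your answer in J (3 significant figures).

Step 1 (isothermal): W = P₁V₁ ln(V₂/V₁) = (23352) ln(40.1/13.9) = 24741 J.
After step 1: P = 582.3 kPa, V = 40.1 L, T = 643 K.
Step 2 (adiabatic): W = (P₁V₁ − P₂V₂)/(γ−1) = (23352 − 12615)/0.667 = 16106 J.
W_total = 24741 + 16106 = 40847 J.

W_total ≈ 40800 J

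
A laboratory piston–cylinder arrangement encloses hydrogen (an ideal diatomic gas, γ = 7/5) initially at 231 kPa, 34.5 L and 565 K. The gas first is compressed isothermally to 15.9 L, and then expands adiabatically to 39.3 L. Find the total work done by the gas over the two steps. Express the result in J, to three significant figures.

W_total ≈ -123 J

Step 1 (isothermal): W = P₁V₁ ln(V₂/V₁) = (7970) ln(15.9/34.5) = -6173 J.
After step 1: P = 501.2 kPa, V = 15.9 L, T = 565 K.
Step 2 (adiabatic): W = (P₁V₁ − P₂V₂)/(γ−1) = (7970 − 5549)/0.4 = 6051 J.
W_total = -6173 + 6051 = -122.8 J.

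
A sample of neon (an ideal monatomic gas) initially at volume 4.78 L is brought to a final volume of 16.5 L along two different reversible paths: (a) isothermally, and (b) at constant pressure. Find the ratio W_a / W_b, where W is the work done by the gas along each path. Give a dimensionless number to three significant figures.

Path (a) isothermal: W = P₁V₁ ln(V₂/V₁) → W_a/(P₁V₁) = 1.239.
Path (b) isobaric: W = P₁(V₂ − V₁) → W_b/(P₁V₁) = 2.452.
W_a / W_b = 1.239 / 2.452 = 0.5053.

W_a / W_b ≈ 0.505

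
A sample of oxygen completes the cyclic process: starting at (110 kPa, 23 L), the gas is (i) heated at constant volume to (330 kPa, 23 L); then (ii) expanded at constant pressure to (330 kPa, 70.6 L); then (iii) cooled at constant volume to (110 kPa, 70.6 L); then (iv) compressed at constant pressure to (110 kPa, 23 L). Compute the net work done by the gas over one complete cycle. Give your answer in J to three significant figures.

W_net ≈ 10500 J

Constant-volume legs do no work.
W(ii) = (330)(70.6 − 23) = 15708 J; W(iv) = (110)(23 − 70.6) = -5236 J.
W_net = 15708 − 5236 = 10472 J (the clockwise enclosed area).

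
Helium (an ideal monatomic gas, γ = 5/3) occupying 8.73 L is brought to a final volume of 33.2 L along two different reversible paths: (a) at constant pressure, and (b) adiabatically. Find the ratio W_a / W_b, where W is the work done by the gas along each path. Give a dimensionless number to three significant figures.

Path (a) isobaric: W = P₁(V₂ − V₁) → W_a/(P₁V₁) = 2.803.
Path (b) adiabatic: W = P₁V₁(1 − (V₁/V₂)^(γ−1))/(γ−1) → W_b/(P₁V₁) = 0.8843.
W_a / W_b = 2.803 / 0.8843 = 3.17.

W_a / W_b ≈ 3.17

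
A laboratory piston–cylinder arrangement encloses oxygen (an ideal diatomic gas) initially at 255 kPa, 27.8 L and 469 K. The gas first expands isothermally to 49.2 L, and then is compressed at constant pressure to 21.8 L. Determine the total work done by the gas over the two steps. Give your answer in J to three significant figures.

W_total ≈ 98.9 J

Step 1 (isothermal): W = P₁V₁ ln(V₂/V₁) = (7089) ln(49.2/27.8) = 4047 J.
After step 1: P = 144.1 kPa, V = 49.2 L, T = 469 K.
Step 2 (isobaric): W = PΔV = (144.1 kPa)(21.8 − 49.2 L) = -3948 J.
W_total = 4047 − 3948 = 98.87 J.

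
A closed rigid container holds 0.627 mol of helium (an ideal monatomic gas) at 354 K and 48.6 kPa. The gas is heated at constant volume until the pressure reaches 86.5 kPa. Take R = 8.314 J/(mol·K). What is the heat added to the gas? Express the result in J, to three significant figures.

Q ≈ 2160 J

Constant volume ⇒ W = 0, so Q = ΔU = nCᵥΔT with Cᵥ = 3R/2 = 12.47 J/(mol·K).
At constant V, T₂/T₁ = P₂/P₁ ⇒ ΔT = T₁(P₂/P₁ − 1) = 354·(86.5/48.6 − 1) = 276.1 K.
ΔU = (0.627)(12.47)(276.1) = 2159 J.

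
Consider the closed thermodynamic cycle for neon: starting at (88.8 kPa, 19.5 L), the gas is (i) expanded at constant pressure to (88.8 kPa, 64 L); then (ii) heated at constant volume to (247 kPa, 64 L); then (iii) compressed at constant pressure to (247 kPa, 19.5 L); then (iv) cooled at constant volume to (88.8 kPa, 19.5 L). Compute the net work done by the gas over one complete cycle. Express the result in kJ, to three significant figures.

Constant-volume legs do no work.
W(i) = (88.8)(64 − 19.5) = 3952 J; W(iii) = (247)(19.5 − 64) = -10992 J.
W_net = 3952 − 10992 = -7040 J (the counter-clockwise enclosed area).

W_net ≈ -7.04 kJ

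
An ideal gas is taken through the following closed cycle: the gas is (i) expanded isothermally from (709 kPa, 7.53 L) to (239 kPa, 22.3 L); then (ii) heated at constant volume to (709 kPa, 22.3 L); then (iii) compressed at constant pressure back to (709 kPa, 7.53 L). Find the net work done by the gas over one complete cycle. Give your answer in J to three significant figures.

W_net ≈ -4680 J

Leg (i): W = PᵢVᵢ ln(V_f/Vᵢ) = (5339) ln(22.3/7.53) = 5796 J.
Leg (ii): W = 0.
Leg (iii): W = PΔV = (709)(7.53 − 22.3) = -10472 J.
W_net = 5796 − 10472 = -4676 J.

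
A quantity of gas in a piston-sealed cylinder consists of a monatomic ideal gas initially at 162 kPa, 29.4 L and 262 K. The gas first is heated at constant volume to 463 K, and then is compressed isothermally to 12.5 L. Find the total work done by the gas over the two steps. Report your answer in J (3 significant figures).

Step 1 (isochoric): W = 0 (constant volume).
After step 1: P = 286.3 kPa (V unchanged).
Step 2 (isothermal): W = P₁V₁ ln(V₂/V₁) = (8417) ln(12.5/29.4) = -7199 J.
W_total = 0 − 7199 = -7199 J.

W_total ≈ -7200 J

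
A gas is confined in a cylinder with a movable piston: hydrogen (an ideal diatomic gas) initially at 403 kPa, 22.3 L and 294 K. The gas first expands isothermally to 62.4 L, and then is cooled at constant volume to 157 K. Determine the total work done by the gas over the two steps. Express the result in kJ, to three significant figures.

Step 1 (isothermal): W = P₁V₁ ln(V₂/V₁) = (8987) ln(62.4/22.3) = 9247 J.
Step 2 (isochoric): W = 0 (constant volume).
W_total = 9247 + 0 = 9247 J.

W_total ≈ 9.25 kJ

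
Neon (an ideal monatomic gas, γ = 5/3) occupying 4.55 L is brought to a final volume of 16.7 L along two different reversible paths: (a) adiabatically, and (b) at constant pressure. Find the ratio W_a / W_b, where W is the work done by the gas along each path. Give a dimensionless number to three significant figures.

W_a / W_b ≈ 0.326

Path (a) adiabatic: W = P₁V₁(1 − (V₁/V₂)^(γ−1))/(γ−1) → W_a/(P₁V₁) = 0.8696.
Path (b) isobaric: W = P₁(V₂ − V₁) → W_b/(P₁V₁) = 2.67.
W_a / W_b = 0.8696 / 2.67 = 0.3256.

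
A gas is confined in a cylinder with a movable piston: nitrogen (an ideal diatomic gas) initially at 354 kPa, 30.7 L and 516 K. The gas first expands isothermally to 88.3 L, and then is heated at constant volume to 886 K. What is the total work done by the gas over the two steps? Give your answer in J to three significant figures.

W_total ≈ 11500 J

Step 1 (isothermal): W = P₁V₁ ln(V₂/V₁) = (10868) ln(88.3/30.7) = 11482 J.
Step 2 (isochoric): W = 0 (constant volume).
W_total = 11482 + 0 = 11482 J.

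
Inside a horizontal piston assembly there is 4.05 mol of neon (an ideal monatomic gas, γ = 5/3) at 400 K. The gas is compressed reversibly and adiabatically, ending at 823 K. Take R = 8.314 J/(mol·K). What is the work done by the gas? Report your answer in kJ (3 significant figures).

Adiabatic ⇒ Q = 0, so W_by = −ΔU = nCᵥ(T₁ − T₂).
Cᵥ = 3R/2 = 12.47 J/(mol·K).
W = (4.05)(12.47)(400 − 823) = -21365 J.

W ≈ -21.4 kJ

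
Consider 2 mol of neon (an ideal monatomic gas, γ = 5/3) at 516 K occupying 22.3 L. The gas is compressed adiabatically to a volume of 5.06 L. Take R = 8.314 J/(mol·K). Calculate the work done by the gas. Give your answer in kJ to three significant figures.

W ≈ -21.7 kJ

Adiabatic: TV^(γ−1) = const with γ = 5/3.
T₂ = T₁ (V₁/V₂)^(γ−1) = 516 × (22.3/5.06)^0.667 = 516 × 2.688 = 1387 K.
W_by = nCᵥ(T₁ − T₂) = (2)(12.47)(516 − 1387) = -21725 J.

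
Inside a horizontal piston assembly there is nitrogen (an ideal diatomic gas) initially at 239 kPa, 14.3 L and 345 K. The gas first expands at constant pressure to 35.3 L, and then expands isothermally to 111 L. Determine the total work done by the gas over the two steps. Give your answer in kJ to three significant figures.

W_total ≈ 14.7 kJ

Step 1 (isobaric): W = PΔV = (239 kPa)(35.3 − 14.3 L) = 5019 J.
After step 1: P = 239 kPa, V = 35.3 L, T = 851.6 K.
Step 2 (isothermal): W = P₁V₁ ln(V₂/V₁) = (8437) ln(111/35.3) = 9665 J.
W_total = 5019 + 9665 = 14684 J.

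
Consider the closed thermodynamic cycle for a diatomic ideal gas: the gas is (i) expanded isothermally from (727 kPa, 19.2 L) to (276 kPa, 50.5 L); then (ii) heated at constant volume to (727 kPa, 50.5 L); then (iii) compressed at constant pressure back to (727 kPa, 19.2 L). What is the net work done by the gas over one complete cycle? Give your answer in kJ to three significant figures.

Leg (i): W = PᵢVᵢ ln(V_f/Vᵢ) = (13958) ln(50.5/19.2) = 13499 J.
Leg (ii): W = 0.
Leg (iii): W = PΔV = (727)(19.2 − 50.5) = -22755 J.
W_net = 13499 − 22755 = -9256 J.

W_net ≈ -9.26 kJ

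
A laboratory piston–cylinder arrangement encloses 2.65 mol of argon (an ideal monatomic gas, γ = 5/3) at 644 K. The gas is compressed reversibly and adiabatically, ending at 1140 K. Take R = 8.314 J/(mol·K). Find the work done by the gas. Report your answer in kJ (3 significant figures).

Adiabatic ⇒ Q = 0, so W_by = −ΔU = nCᵥ(T₁ − T₂).
Cᵥ = 3R/2 = 12.47 J/(mol·K).
W = (2.65)(12.47)(644 − 1140) = -16392 J.

W ≈ -16.4 kJ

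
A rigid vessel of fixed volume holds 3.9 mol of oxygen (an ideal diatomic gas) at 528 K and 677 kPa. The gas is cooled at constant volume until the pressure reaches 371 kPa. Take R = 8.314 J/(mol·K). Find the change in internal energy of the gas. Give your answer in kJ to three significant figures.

ΔU ≈ -19.3 kJ

Constant volume ⇒ W = 0, so Q = ΔU = nCᵥΔT with Cᵥ = 5R/2 = 20.79 J/(mol·K).
At constant V, T₂/T₁ = P₂/P₁ ⇒ ΔT = T₁(P₂/P₁ − 1) = 528·(371/677 − 1) = -238.7 K.
ΔU = (3.9)(20.79)(-238.7) = -19346 J.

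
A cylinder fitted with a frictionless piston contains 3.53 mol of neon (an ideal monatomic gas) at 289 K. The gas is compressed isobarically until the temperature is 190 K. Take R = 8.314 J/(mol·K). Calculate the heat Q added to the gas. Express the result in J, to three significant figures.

Isobaric: W = nRΔT = (3.53)(8.314)(-99) = -2905 J.
ΔU = nCᵥΔT with Cᵥ = 3R/2: ΔU = (3.53)(12.47)(-99) = -4358 J.
Q = ΔU + W = -4358 − 2905 = -7264 J.

Q ≈ -7260 J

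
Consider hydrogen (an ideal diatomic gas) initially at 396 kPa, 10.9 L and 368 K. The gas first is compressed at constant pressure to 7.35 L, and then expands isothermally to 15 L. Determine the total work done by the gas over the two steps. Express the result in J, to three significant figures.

Step 1 (isobaric): W = PΔV = (396 kPa)(7.35 − 10.9 L) = -1406 J.
After step 1: P = 396 kPa, V = 7.35 L, T = 248.1 K.
Step 2 (isothermal): W = P₁V₁ ln(V₂/V₁) = (2911) ln(15/7.35) = 2076 J.
W_total = -1406 + 2076 = 670.5 J.

W_total ≈ 670 J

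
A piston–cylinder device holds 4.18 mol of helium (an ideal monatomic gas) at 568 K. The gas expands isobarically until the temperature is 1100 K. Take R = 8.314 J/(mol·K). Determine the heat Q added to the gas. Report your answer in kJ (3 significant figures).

Q ≈ 46.2 kJ

Isobaric: W = nRΔT = (4.18)(8.314)(532) = 18488 J.
ΔU = nCᵥΔT with Cᵥ = 3R/2: ΔU = (4.18)(12.47)(532) = 27733 J.
Q = ΔU + W = 27733 + 18488 = 46221 J.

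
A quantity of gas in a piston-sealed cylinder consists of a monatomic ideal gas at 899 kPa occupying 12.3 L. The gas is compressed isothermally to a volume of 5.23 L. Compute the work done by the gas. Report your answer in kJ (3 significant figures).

W ≈ -9.46 kJ

Isothermal: W = nRT ln(V₂/V₁) = P₁V₁ ln(V₂/V₁).
P₁V₁ = (899 kPa)(12.3 L) = 11058 J.
W = 11058 × ln(5.23/12.3) = 11058 × -0.8552
W_by_gas = -9456 J.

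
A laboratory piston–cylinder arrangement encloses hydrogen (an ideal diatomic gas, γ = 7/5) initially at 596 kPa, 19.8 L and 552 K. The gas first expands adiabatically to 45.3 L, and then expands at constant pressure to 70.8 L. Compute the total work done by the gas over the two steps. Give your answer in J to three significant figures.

Step 1 (adiabatic): W = (P₁V₁ − P₂V₂)/(γ−1) = (11801 − 8475)/0.4 = 8315 J.
After step 1: P = 187.1 kPa, V = 45.3 L, T = 396.4 K.
Step 2 (isobaric): W = PΔV = (187.1 kPa)(70.8 − 45.3 L) = 4771 J.
W_total = 8315 + 4771 = 13085 J.

W_total ≈ 13100 J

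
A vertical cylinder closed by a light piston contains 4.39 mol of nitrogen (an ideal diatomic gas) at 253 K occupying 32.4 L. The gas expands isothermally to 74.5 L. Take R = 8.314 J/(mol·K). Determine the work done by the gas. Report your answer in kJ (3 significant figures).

Isothermal: W = nRT ln(V₂/V₁).
W = (4.39)(8.314)(253) × ln(74.5/32.4)
  = 9234 × 0.8326
W_by_gas = 7689 J.

W ≈ 7.69 kJ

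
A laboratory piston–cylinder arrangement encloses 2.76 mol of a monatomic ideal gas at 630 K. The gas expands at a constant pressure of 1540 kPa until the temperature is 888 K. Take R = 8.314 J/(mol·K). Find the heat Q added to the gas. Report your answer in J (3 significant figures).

Q ≈ 14800 J

Isobaric: W = nRΔT = (2.76)(8.314)(258) = 5920 J.
ΔU = nCᵥΔT with Cᵥ = 3R/2: ΔU = (2.76)(12.47)(258) = 8880 J.
Q = ΔU + W = 8880 + 5920 = 14801 J.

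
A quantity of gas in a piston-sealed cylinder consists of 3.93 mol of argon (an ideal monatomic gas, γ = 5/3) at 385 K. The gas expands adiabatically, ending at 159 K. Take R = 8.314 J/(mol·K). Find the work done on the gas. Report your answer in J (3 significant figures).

W ≈ -11100 J

Adiabatic ⇒ Q = 0, so W_by = −ΔU = nCᵥ(T₁ − T₂).
Cᵥ = 3R/2 = 12.47 J/(mol·K).
W = (3.93)(12.47)(385 − 159) = 11076 J.
Work on gas = −W_by = -11076 J.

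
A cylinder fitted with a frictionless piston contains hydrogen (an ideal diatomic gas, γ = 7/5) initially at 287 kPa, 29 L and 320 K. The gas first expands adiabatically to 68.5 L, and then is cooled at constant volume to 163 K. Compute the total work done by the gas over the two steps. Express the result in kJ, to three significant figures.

Step 1 (adiabatic): W = (P₁V₁ − P₂V₂)/(γ−1) = (8323 − 5902)/0.4 = 6054 J.
Step 2 (isochoric): W = 0 (constant volume).
W_total = 6054 + 0 = 6054 J.

W_total ≈ 6.05 kJ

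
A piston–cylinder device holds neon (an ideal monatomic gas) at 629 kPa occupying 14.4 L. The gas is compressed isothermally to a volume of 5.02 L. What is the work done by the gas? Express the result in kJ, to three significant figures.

Isothermal: W = nRT ln(V₂/V₁) = P₁V₁ ln(V₂/V₁).
P₁V₁ = (629 kPa)(14.4 L) = 9058 J.
W = 9058 × ln(5.02/14.4) = 9058 × -1.054
W_by_gas = -9545 J.

W ≈ -9.54 kJ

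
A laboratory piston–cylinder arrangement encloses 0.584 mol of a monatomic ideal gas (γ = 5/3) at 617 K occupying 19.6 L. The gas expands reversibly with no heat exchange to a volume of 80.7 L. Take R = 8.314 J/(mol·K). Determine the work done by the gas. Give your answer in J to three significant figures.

Adiabatic: TV^(γ−1) = const with γ = 5/3.
T₂ = T₁ (V₁/V₂)^(γ−1) = 617 × (19.6/80.7)^0.667 = 617 × 0.3893 = 240.2 K.
W_by = nCᵥ(T₁ − T₂) = (0.584)(12.47)(617 − 240.2) = 2744 J.

W ≈ 2740 J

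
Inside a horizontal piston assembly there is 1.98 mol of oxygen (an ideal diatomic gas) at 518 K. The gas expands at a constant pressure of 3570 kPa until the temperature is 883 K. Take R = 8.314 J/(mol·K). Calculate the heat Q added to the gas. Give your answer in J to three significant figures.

Isobaric: W = nRΔT = (1.98)(8.314)(365) = 6009 J.
ΔU = nCᵥΔT with Cᵥ = 5R/2: ΔU = (1.98)(20.79)(365) = 15021 J.
Q = ΔU + W = 15021 + 6009 = 21030 J.

Q ≈ 21000 J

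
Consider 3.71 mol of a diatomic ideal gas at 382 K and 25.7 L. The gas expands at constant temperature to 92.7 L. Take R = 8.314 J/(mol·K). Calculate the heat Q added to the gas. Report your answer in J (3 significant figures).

Q ≈ 15100 J

Isothermal ⇒ ΔU = 0, so Q = W = nRT ln(V₂/V₁).
Q = (3.71)(8.314)(382) ln(92.7/25.7) = 11783 × 1.283 = 15116 J.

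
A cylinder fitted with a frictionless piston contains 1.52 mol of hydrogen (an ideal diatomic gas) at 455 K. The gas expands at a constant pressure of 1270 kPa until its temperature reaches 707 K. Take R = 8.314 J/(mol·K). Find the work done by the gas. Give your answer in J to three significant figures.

Isobaric: W = P ΔV = nR ΔT.
W = (1.52)(8.314)(707 − 455) = 3185 J.

W ≈ 3180 J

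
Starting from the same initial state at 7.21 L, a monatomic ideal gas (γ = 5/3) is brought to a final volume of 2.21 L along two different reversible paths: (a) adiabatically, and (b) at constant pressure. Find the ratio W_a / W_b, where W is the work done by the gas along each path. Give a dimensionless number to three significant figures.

Path (a) adiabatic: W = P₁V₁(1 − (V₁/V₂)^(γ−1))/(γ−1) → W_a/(P₁V₁) = -1.8.
Path (b) isobaric: W = P₁(V₂ − V₁) → W_b/(P₁V₁) = -0.6935.
W_a / W_b = -1.8 / -0.6935 = 2.595.

W_a / W_b ≈ 2.59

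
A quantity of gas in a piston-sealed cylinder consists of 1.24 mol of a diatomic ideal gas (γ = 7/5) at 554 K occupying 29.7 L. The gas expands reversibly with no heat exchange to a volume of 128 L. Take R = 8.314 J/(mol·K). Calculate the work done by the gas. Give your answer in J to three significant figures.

Adiabatic: TV^(γ−1) = const with γ = 7/5.
T₂ = T₁ (V₁/V₂)^(γ−1) = 554 × (29.7/128)^0.4 = 554 × 0.5575 = 308.8 K.
W_by = nCᵥ(T₁ − T₂) = (1.24)(20.79)(554 − 308.8) = 6319 J.

W ≈ 6320 J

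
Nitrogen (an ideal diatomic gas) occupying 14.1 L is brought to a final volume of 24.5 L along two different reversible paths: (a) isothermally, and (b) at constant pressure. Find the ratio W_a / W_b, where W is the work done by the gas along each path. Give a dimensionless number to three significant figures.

W_a / W_b ≈ 0.749

Path (a) isothermal: W = P₁V₁ ln(V₂/V₁) → W_a/(P₁V₁) = 0.5525.
Path (b) isobaric: W = P₁(V₂ − V₁) → W_b/(P₁V₁) = 0.7376.
W_a / W_b = 0.5525 / 0.7376 = 0.7491.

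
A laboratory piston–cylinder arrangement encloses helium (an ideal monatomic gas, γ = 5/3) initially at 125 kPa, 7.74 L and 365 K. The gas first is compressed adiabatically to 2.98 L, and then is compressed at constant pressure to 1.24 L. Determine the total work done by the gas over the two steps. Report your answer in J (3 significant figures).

W_total ≈ -2360 J

Step 1 (adiabatic): W = (P₁V₁ − P₂V₂)/(γ−1) = (967.5 − 1828)/0.667 = -1291 J.
After step 1: P = 613.5 kPa, V = 2.98 L, T = 689.7 K.
Step 2 (isobaric): W = PΔV = (613.5 kPa)(1.24 − 2.98 L) = -1067 J.
W_total = -1291 − 1067 = -2358 J.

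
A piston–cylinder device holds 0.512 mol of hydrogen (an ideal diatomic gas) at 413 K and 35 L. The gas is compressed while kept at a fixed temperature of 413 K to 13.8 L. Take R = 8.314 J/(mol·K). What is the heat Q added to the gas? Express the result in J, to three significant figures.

Q ≈ -1640 J

Isothermal ⇒ ΔU = 0, so Q = W = nRT ln(V₂/V₁).
Q = (0.512)(8.314)(413) ln(13.8/35) = 1758 × -0.9307 = -1636 J.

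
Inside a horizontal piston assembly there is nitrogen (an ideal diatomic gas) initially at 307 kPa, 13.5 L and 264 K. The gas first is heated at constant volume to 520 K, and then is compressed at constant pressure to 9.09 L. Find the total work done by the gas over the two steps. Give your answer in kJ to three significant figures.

W_total ≈ -2.67 kJ

Step 1 (isochoric): W = 0 (constant volume).
After step 1: P = 604.7 kPa (V unchanged).
Step 2 (isobaric): W = PΔV = (604.7 kPa)(9.09 − 13.5 L) = -2667 J.
W_total = 0 − 2667 = -2667 J.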